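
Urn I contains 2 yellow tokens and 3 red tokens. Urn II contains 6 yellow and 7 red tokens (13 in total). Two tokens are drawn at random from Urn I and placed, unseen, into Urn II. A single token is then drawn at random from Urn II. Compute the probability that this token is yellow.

34/75

Condition on how many of the transferred tokens are yellow (from Urn I: 2 yellow of 5; then Urn II has 15 total).
  0 yellow: C(2,0)C(3,2)/C(5,2) = 3/10; then P = 6/15
  1 yellow: C(2,1)C(3,1)/C(5,2) = 3/5; then P = 7/15
  2 yellow: C(2,2)C(3,0)/C(5,2) = 1/10; then P = 8/15
P(yellow from Urn II) = 34/75 ≈ 0.4533.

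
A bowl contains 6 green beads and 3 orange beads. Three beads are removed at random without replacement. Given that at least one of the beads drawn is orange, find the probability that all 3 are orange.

1/64

P(all 3 orange) = C(3,3)/C(9,3) = 1/84; P(at least one orange) = 1 − C(6,3)/C(9,3) = 16/21.
Since 'all 3 orange' ⊆ 'at least one orange', P(all 3 | at least one) = 1/84 / 16/21 = 1/64 ≈ 0.0156.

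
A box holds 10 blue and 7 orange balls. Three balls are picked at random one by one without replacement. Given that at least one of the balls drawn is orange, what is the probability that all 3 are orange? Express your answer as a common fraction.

1/16

P(all 3 orange) = C(7,3)/C(17,3) = 7/136; P(at least one orange) = 1 − C(10,3)/C(17,3) = 14/17.
Since 'all 3 orange' ⊆ 'at least one orange', P(all 3 | at least one) = 7/136 / 14/17 = 1/16 ≈ 0.0625.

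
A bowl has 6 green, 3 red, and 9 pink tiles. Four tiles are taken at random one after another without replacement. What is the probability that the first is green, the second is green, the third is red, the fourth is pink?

3/272

Multiply the conditional probability of each draw in order, without replacement, so each draw removes one from its color and from the total.
P = (6/18) · (5/17) · (3/16) · (9/15) = 3/272 ≈ 0.0110.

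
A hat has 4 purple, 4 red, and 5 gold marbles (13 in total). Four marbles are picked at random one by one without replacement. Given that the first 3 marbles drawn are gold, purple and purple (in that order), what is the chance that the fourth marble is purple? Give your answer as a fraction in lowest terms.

After removing 2 purple, 1 gold, the hat has 2 purple out of 10 remaining.
P(fourth is purple | given) = 2/10 = 1/5 ≈ 0.2000.

1/5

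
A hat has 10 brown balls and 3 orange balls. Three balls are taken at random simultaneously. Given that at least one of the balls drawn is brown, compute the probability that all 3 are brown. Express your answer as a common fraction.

8/19

P(all 3 brown) = C(10,3)/C(13,3) = 60/143; P(at least one brown) = 1 − C(3,3)/C(13,3) = 285/286.
Since 'all 3 brown' ⊆ 'at least one brown', P(all 3 | at least one) = 60/143 / 285/286 = 8/19 ≈ 0.4211.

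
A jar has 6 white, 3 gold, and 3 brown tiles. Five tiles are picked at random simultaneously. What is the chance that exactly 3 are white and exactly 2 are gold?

Unordered draws without replacement: count favorable combinations over C(12,5).
Favorable = C(6,3) · C(3,2) · C(3,0) = 60; total = C(12,5) = 792.
P = 60/792 = 5/66 ≈ 0.0758.

5/66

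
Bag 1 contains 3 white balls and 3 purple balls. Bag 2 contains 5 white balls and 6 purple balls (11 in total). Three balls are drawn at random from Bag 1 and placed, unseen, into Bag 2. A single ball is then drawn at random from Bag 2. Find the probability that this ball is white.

13/28

Condition on how many of the transferred balls are white (from Bag 1: 3 white of 6; then Bag 2 has 14 total).
  0 white: C(3,0)C(3,3)/C(6,3) = 1/20; then P = 5/14
  1 white: C(3,1)C(3,2)/C(6,3) = 9/20; then P = 6/14
  2 white: C(3,2)C(3,1)/C(6,3) = 9/20; then P = 7/14
  3 white: C(3,3)C(3,0)/C(6,3) = 1/20; then P = 8/14
P(white from Bag 2) = 13/28 ≈ 0.4643.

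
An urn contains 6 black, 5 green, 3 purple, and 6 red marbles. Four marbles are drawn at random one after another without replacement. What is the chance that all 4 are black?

1/323

Unordered draws without replacement: count favorable combinations over C(20,4).
Favorable = C(6,4) · C(5,0) · C(3,0) · C(6,0) = 15; total = C(20,4) = 4845.
P = 15/4845 = 1/323 ≈ 0.0031.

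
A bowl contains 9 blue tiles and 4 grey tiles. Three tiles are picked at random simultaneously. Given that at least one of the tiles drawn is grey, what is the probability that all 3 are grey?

2/101

P(all 3 grey) = C(4,3)/C(13,3) = 2/143; P(at least one grey) = 1 − C(9,3)/C(13,3) = 101/143.
Since 'all 3 grey' ⊆ 'at least one grey', P(all 3 | at least one) = 2/143 / 101/143 = 2/101 ≈ 0.0198.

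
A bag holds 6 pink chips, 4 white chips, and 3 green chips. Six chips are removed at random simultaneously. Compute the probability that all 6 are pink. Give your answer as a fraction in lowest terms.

Unordered draws without replacement: count favorable combinations over C(13,6).
Favorable = C(6,6) · C(4,0) · C(3,0) = 1; total = C(13,6) = 1716.
P = 1/1716 = 1/1716 ≈ 0.0006.

1/1716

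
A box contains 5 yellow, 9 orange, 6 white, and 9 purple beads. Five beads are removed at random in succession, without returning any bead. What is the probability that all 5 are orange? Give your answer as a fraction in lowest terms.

2/1885

Unordered draws without replacement: count favorable combinations over C(29,5).
Favorable = C(5,0) · C(9,5) · C(6,0) · C(9,0) = 126; total = C(29,5) = 118755.
P = 126/118755 = 2/1885 ≈ 0.0011.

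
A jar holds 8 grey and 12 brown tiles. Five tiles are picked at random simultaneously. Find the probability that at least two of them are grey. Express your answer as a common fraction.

Sum the hypergeometric tail for j = 2,…,5 grey tiles.
Favorable = C(8,2)·C(12,3) + C(8,3)·C(12,2) + C(8,4)·C(12,1) + C(8,5)·C(12,0) = 10752; total = C(20,5) = 15504.
P = 10752/15504 = 224/323 ≈ 0.6935.

224/323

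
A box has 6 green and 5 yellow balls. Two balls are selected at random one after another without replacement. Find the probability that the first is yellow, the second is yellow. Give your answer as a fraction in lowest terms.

2/11

Multiply the conditional probability of each draw in order, without replacement, so each draw removes one from its color and from the total.
P = (5/11) · (4/10) = 2/11 ≈ 0.1818.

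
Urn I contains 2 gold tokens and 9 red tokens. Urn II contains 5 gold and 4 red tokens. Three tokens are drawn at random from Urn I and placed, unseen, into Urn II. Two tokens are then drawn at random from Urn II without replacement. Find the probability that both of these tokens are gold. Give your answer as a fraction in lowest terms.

Condition on how many of the transferred tokens are gold (from Urn I: 2 gold of 11; then Urn II has 12 total).
  0 gold: C(2,0)C(9,3)/C(11,3) = 28/55; then P = C(5,2)/C(12,2) = 5/33
  1 gold: C(2,1)C(9,2)/C(11,3) = 24/55; then P = C(6,2)/C(12,2) = 5/22
  2 gold: C(2,2)C(9,1)/C(11,3) = 3/55; then P = C(7,2)/C(12,2) = 7/22
P(both gold) = 703/3630 ≈ 0.1937.

703/3630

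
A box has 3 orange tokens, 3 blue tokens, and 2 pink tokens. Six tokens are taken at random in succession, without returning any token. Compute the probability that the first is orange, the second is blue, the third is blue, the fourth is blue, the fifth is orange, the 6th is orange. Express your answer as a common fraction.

Multiply the conditional probability of each draw in order, without replacement, so each draw removes one from its color and from the total.
P = (3/8) · (3/7) · (2/6) · (1/5) · (2/4) · (1/3) = 1/560 ≈ 0.0018.

1/560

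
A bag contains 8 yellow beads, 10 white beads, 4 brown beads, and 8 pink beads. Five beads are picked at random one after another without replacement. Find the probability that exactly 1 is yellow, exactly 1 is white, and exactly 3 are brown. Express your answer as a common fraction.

Unordered draws without replacement: count favorable combinations over C(30,5).
Favorable = C(8,1) · C(10,1) · C(4,3) · C(8,0) = 320; total = C(30,5) = 142506.
P = 320/142506 = 160/71253 ≈ 0.0022.

160/71253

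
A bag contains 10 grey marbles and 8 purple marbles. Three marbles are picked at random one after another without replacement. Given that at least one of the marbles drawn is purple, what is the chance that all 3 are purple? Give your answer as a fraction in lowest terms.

7/87

P(all 3 purple) = C(8,3)/C(18,3) = 7/102; P(at least one purple) = 1 − C(10,3)/C(18,3) = 29/34.
Since 'all 3 purple' ⊆ 'at least one purple', P(all 3 | at least one) = 7/102 / 29/34 = 7/87 ≈ 0.0805.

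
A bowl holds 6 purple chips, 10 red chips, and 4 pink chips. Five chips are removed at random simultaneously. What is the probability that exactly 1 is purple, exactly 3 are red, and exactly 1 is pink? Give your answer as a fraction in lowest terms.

60/323

Unordered draws without replacement: count favorable combinations over C(20,5).
Favorable = C(6,1) · C(10,3) · C(4,1) = 2880; total = C(20,5) = 15504.
P = 2880/15504 = 60/323 ≈ 0.1858.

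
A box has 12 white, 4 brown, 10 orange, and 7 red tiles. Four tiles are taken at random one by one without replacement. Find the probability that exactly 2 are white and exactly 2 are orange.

Unordered draws without replacement: count favorable combinations over C(33,4).
Favorable = C(12,2) · C(4,0) · C(10,2) · C(7,0) = 2970; total = C(33,4) = 40920.
P = 2970/40920 = 9/124 ≈ 0.0726.

9/124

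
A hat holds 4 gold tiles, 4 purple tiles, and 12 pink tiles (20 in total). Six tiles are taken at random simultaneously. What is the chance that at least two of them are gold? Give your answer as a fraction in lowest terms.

Sum the hypergeometric tail for j = 2,…,4 gold tiles.
Favorable = C(4,2)·C(16,4) + C(4,3)·C(16,3) + C(4,4)·C(16,2) = 13280; total = C(20,6) = 38760.
P = 13280/38760 = 332/969 ≈ 0.3426.

332/969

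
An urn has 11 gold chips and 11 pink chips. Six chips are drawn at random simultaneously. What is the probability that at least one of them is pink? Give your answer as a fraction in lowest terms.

Use the complement: P(at least one pink) = 1 − P(no pink).
P(none) = C(11,6)/C(22,6) = 462/74613.
So P = 1 − 462/74613 = 321/323 ≈ 0.9938.

321/323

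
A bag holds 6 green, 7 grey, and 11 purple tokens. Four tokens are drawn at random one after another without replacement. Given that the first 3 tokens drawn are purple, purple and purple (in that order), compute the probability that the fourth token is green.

2/7

After removing 3 purple, the bag has 6 green out of 21 remaining.
P(fourth is green | given) = 6/21 = 2/7 ≈ 0.2857.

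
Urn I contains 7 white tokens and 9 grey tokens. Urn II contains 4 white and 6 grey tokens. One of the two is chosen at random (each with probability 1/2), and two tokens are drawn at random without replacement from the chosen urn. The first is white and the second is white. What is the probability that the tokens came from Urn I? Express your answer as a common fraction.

21/37

P(E | Urn I) = 7/40; P(E | Urn II) = 2/15.
P(E) = 1/2·7/40 + 1/2·2/15 = 37/240.
By Bayes' rule, P(Urn I | E) = 7/80 / 37/240 = 21/37 ≈ 0.5676.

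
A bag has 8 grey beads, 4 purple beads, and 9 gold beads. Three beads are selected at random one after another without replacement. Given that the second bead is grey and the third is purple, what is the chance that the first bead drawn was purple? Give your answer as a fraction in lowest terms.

P(first=purple and the second bead is grey and the third is purple) = (4/21)·(8/20)·(3/19) = 8/665.
P(E) = Σ over first color = 8/285 + 8/665 + 24/665 = 8/105.
By Bayes, P(first=purple | E) = 8/665 / 8/105 = 3/19 ≈ 0.1579.

3/19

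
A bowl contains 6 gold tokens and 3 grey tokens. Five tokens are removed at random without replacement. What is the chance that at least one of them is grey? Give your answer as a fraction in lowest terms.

Use the complement: P(at least one grey) = 1 − P(no grey).
P(none) = C(6,5)/C(9,5) = 6/126.
So P = 1 − 6/126 = 20/21 ≈ 0.9524.

20/21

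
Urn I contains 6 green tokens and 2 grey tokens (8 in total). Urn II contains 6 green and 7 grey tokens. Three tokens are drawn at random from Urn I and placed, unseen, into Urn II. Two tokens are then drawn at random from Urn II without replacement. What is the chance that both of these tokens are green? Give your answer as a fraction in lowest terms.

Condition on how many of the transferred tokens are green (from Urn I: 6 green of 8; then Urn II has 16 total).
  1 green: C(6,1)C(2,2)/C(8,3) = 3/28; then P = C(7,2)/C(16,2) = 7/40
  2 green: C(6,2)C(2,1)/C(8,3) = 15/28; then P = C(8,2)/C(16,2) = 7/30
  3 green: C(6,3)C(2,0)/C(8,3) = 5/14; then P = C(9,2)/C(16,2) = 3/10
P(both green) = 281/1120 ≈ 0.2509.

281/1120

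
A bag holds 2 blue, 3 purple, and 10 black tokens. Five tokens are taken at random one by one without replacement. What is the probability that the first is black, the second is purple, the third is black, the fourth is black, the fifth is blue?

Multiply the conditional probability of each draw in order, without replacement, so each draw removes one from its color and from the total.
P = (10/15) · (3/14) · (9/13) · (8/12) · (2/11) = 12/1001 ≈ 0.0120.

12/1001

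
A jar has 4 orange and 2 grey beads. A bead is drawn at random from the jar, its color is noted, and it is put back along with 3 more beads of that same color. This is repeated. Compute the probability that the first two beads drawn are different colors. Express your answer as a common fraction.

8/27

Either grey then orange, or orange then grey; after the first draw the total is 9.
P = (2/6)·(4/9) + (4/6)·(2/9) = 8/27 ≈ 0.2963.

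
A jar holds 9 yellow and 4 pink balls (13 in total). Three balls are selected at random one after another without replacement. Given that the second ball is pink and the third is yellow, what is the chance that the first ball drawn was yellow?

8/11

P(first=yellow and the second ball is pink and the third is yellow) = (9/13)·(4/12)·(8/11) = 24/143.
P(E) = Σ over first color = 24/143 + 9/143 = 3/13.
By Bayes, P(first=yellow | E) = 24/143 / 3/13 = 8/11 ≈ 0.7273.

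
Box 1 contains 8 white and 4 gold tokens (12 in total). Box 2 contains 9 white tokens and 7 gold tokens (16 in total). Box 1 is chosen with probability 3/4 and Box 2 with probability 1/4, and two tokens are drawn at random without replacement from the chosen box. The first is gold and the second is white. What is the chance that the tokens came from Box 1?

640/871

P(E | Box 1) = 8/33; P(E | Box 2) = 21/80.
P(E) = 3/4·8/33 + 1/4·21/80 = 871/3520.
By Bayes' rule, P(Box 1 | E) = 2/11 / 871/3520 = 640/871 ≈ 0.7348.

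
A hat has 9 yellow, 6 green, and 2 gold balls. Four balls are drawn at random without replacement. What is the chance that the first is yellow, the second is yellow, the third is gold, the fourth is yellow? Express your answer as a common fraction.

Multiply the conditional probability of each draw in order, without replacement, so each draw removes one from its color and from the total.
P = (9/17) · (8/16) · (2/15) · (7/14) = 3/170 ≈ 0.0176.

3/170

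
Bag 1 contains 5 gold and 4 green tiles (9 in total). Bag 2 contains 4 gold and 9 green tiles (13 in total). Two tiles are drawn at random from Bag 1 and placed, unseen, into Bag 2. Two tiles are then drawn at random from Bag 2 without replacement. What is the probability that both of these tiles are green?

53/126

Condition on how many of the transferred tiles are green (from Bag 1: 4 green of 9; then Bag 2 has 15 total).
  0 green: C(4,0)C(5,2)/C(9,2) = 5/18; then P = C(9,2)/C(15,2) = 12/35
  1 green: C(4,1)C(5,1)/C(9,2) = 5/9; then P = C(10,2)/C(15,2) = 3/7
  2 green: C(4,2)C(5,0)/C(9,2) = 1/6; then P = C(11,2)/C(15,2) = 11/21
P(both green) = 53/126 ≈ 0.4206.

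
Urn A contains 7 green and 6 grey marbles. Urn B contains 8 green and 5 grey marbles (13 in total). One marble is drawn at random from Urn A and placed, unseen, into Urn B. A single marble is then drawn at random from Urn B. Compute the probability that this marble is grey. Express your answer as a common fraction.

71/182

Condition on how many of the transferred marbles are grey (from Urn A: 6 grey of 13; then Urn B has 14 total).
  0 grey: C(6,0)C(7,1)/C(13,1) = 7/13; then P = 5/14
  1 grey: C(6,1)C(7,0)/C(13,1) = 6/13; then P = 6/14
P(grey from Urn B) = 71/182 ≈ 0.3901.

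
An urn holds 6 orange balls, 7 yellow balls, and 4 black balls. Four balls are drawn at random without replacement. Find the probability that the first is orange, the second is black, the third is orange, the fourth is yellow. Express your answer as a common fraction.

1/68

Multiply the conditional probability of each draw in order, without replacement, so each draw removes one from its color and from the total.
P = (6/17) · (4/16) · (5/15) · (7/14) = 1/68 ≈ 0.0147.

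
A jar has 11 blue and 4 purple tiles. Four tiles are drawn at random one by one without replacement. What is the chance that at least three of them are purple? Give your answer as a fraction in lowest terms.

Sum the hypergeometric tail for j = 3,…,4 purple tiles.
Favorable = C(4,3)·C(11,1) + C(4,4)·C(11,0) = 45; total = C(15,4) = 1365.
P = 45/1365 = 3/91 ≈ 0.0330.

3/91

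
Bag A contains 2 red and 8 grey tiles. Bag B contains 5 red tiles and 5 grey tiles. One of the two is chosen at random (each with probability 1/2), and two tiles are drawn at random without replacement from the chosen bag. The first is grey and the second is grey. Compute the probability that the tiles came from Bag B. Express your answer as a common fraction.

P(E | Bag A) = 28/45; P(E | Bag B) = 2/9.
P(E) = 1/2·28/45 + 1/2·2/9 = 19/45.
By Bayes' rule, P(Bag B | E) = 1/9 / 19/45 = 5/19 ≈ 0.2632.

5/19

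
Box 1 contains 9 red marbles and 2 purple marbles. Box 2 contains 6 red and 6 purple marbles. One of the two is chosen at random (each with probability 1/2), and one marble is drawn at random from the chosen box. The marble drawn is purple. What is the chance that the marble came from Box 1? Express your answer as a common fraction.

4/15

P(purple | Box 1) = 2/11; P(purple | Box 2) = 1/2.
P(purple) = 1/2·2/11 + 1/2·1/2 = 15/44.
By Bayes' rule, P(Box 1 | purple) = 1/11 / 15/44 = 4/15 ≈ 0.2667.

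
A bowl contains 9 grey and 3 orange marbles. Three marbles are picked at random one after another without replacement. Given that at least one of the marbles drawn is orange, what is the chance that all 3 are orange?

1/136

P(all 3 orange) = C(3,3)/C(12,3) = 1/220; P(at least one orange) = 1 − C(9,3)/C(12,3) = 34/55.
Since 'all 3 orange' ⊆ 'at least one orange', P(all 3 | at least one) = 1/220 / 34/55 = 1/136 ≈ 0.0074.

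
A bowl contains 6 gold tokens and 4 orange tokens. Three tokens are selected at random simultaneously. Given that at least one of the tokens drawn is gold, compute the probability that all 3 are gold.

P(all 3 gold) = C(6,3)/C(10,3) = 1/6; P(at least one gold) = 1 − C(4,3)/C(10,3) = 29/30.
Since 'all 3 gold' ⊆ 'at least one gold', P(all 3 | at least one) = 1/6 / 29/30 = 5/29 ≈ 0.1724.

5/29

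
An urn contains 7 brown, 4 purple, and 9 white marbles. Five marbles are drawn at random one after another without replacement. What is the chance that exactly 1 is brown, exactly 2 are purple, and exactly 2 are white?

Unordered draws without replacement: count favorable combinations over C(20,5).
Favorable = C(7,1) · C(4,2) · C(9,2) = 1512; total = C(20,5) = 15504.
P = 1512/15504 = 63/646 ≈ 0.0975.

63/646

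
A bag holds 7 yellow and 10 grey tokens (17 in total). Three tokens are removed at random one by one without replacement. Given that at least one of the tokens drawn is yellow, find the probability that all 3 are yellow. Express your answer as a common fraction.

P(all 3 yellow) = C(7,3)/C(17,3) = 7/136; P(at least one yellow) = 1 − C(10,3)/C(17,3) = 14/17.
Since 'all 3 yellow' ⊆ 'at least one yellow', P(all 3 | at least one) = 7/136 / 14/17 = 1/16 ≈ 0.0625.

1/16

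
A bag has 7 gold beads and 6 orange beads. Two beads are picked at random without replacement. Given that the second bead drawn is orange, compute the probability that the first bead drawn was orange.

P(first=orange and the second bead drawn is orange) = (6/13)·(5/12) = 5/26.
P(the second bead drawn is orange) = Σ over first color = 7/26 + 5/26 = 6/13.
By Bayes, P(first=orange | the second bead drawn is orange) = 5/26 / 6/13 = 5/12 ≈ 0.4167.

5/12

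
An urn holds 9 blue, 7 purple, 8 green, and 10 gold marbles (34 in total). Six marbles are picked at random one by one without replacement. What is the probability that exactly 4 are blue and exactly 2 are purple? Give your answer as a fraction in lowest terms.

Unordered draws without replacement: count favorable combinations over C(34,6).
Favorable = C(9,4) · C(7,2) · C(8,0) · C(10,0) = 2646; total = C(34,6) = 1344904.
P = 2646/1344904 = 1323/672452 ≈ 0.0020.

1323/672452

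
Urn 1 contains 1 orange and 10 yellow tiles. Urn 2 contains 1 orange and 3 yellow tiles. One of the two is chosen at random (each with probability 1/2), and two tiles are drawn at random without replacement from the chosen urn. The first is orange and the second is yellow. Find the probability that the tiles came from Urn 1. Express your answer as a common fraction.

4/15

P(E | Urn 1) = 1/11; P(E | Urn 2) = 1/4.
P(E) = 1/2·1/11 + 1/2·1/4 = 15/88.
By Bayes' rule, P(Urn 1 | E) = 1/22 / 15/88 = 4/15 ≈ 0.2667.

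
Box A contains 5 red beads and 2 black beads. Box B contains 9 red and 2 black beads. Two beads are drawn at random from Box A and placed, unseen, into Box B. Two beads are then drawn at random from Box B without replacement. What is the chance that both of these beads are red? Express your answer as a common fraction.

Condition on how many of the transferred beads are red (from Box A: 5 red of 7; then Box B has 13 total).
  0 red: C(5,0)C(2,2)/C(7,2) = 1/21; then P = C(9,2)/C(13,2) = 6/13
  1 red: C(5,1)C(2,1)/C(7,2) = 10/21; then P = C(10,2)/C(13,2) = 15/26
  2 red: C(5,2)C(2,0)/C(7,2) = 10/21; then P = C(11,2)/C(13,2) = 55/78
P(both red) = 74/117 ≈ 0.6325.

74/117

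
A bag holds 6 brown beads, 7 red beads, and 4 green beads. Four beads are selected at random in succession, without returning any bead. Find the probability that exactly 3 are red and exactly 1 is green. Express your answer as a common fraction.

Unordered draws without replacement: count favorable combinations over C(17,4).
Favorable = C(6,0) · C(7,3) · C(4,1) = 140; total = C(17,4) = 2380.
P = 140/2380 = 1/17 ≈ 0.0588.

1/17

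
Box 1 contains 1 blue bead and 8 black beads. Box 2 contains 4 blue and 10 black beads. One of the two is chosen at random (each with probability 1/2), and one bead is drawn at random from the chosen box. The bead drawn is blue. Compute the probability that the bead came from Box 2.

P(blue | Box 1) = 1/9; P(blue | Box 2) = 2/7.
P(blue) = 1/2·1/9 + 1/2·2/7 = 25/126.
By Bayes' rule, P(Box 2 | blue) = 1/7 / 25/126 = 18/25 ≈ 0.7200.

18/25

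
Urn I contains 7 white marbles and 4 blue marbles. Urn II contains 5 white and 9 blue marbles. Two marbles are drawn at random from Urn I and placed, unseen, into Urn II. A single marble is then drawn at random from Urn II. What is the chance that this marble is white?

69/176

Condition on how many of the transferred marbles are white (from Urn I: 7 white of 11; then Urn II has 16 total).
  0 white: C(7,0)C(4,2)/C(11,2) = 6/55; then P = 5/16
  1 white: C(7,1)C(4,1)/C(11,2) = 28/55; then P = 6/16
  2 white: C(7,2)C(4,0)/C(11,2) = 21/55; then P = 7/16
P(white from Urn II) = 69/176 ≈ 0.3920.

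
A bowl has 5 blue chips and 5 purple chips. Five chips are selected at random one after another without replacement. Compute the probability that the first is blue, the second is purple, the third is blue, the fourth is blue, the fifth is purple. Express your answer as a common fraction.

5/126

Multiply the conditional probability of each draw in order, without replacement, so each draw removes one from its color and from the total.
P = (5/10) · (5/9) · (4/8) · (3/7) · (4/6) = 5/126 ≈ 0.0397.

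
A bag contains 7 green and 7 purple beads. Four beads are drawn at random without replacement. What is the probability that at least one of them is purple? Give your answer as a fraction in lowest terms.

Use the complement: P(at least one purple) = 1 − P(no purple).
P(none) = C(7,4)/C(14,4) = 35/1001.
So P = 1 − 35/1001 = 138/143 ≈ 0.9650.

138/143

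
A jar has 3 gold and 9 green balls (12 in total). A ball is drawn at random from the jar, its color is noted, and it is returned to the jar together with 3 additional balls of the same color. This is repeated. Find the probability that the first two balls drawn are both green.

3/5

After a green draw the jar holds 12 green out of 15.
P = (9/12)·(12/15) = 3/5 ≈ 0.6000.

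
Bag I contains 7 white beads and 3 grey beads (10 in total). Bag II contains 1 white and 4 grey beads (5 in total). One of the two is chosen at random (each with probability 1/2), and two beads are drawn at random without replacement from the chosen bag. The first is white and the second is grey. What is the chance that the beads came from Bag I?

P(E | Bag I) = 7/30; P(E | Bag II) = 1/5.
P(E) = 1/2·7/30 + 1/2·1/5 = 13/60.
By Bayes' rule, P(Bag I | E) = 7/60 / 13/60 = 7/13 ≈ 0.5385.

7/13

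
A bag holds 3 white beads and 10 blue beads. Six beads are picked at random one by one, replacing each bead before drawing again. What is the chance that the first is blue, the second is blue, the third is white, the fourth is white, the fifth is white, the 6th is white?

Multiply the conditional probability of each draw in order, with replacement (the composition resets each draw).
P = (10/13) · (10/13) · (3/13) · (3/13) · (3/13) · (3/13) = 8100/4826809 ≈ 0.0017.

8100/4826809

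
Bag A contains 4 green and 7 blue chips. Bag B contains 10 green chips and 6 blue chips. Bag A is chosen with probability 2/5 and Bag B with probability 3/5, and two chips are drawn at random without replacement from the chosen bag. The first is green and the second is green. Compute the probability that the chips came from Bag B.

P(E | Bag A) = 6/55; P(E | Bag B) = 3/8.
P(E) = 2/5·6/55 + 3/5·3/8 = 591/2200.
By Bayes' rule, P(Bag B | E) = 9/40 / 591/2200 = 165/197 ≈ 0.8376.

165/197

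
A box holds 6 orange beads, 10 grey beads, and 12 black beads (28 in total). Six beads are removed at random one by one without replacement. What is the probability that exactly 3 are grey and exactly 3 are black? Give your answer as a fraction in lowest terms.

440/6279

Unordered draws without replacement: count favorable combinations over C(28,6).
Favorable = C(6,0) · C(10,3) · C(12,3) = 26400; total = C(28,6) = 376740.
P = 26400/376740 = 440/6279 ≈ 0.0701.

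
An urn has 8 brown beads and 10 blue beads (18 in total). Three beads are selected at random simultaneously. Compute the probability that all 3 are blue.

Unordered draws without replacement: count favorable combinations over C(18,3).
Favorable = C(8,0) · C(10,3) = 120; total = C(18,3) = 816.
P = 120/816 = 5/34 ≈ 0.1471.

5/34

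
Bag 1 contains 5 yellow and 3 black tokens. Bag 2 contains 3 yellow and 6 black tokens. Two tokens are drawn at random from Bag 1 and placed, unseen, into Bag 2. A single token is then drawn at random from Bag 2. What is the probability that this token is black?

Condition on how many of the transferred tokens are black (from Bag 1: 3 black of 8; then Bag 2 has 11 total).
  0 black: C(3,0)C(5,2)/C(8,2) = 5/14; then P = 6/11
  1 black: C(3,1)C(5,1)/C(8,2) = 15/28; then P = 7/11
  2 black: C(3,2)C(5,0)/C(8,2) = 3/28; then P = 8/11
P(black from Bag 2) = 27/44 ≈ 0.6136.

27/44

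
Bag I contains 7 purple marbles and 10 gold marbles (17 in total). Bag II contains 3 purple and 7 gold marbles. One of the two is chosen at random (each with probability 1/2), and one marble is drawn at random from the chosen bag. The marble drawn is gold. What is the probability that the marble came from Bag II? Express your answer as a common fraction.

P(gold | Bag I) = 10/17; P(gold | Bag II) = 7/10.
P(gold) = 1/2·10/17 + 1/2·7/10 = 219/340.
By Bayes' rule, P(Bag II | gold) = 7/20 / 219/340 = 119/219 ≈ 0.5434.

119/219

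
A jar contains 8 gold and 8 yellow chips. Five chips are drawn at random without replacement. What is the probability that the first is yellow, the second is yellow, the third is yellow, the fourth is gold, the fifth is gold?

Multiply the conditional probability of each draw in order, without replacement, so each draw removes one from its color and from the total.
P = (8/16) · (7/15) · (6/14) · (8/13) · (7/12) = 7/195 ≈ 0.0359.

7/195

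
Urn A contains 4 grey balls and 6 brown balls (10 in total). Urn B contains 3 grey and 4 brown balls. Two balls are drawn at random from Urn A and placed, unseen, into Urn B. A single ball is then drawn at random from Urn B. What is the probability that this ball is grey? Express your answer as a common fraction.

19/45

Condition on how many of the transferred balls are grey (from Urn A: 4 grey of 10; then Urn B has 9 total).
  0 grey: C(4,0)C(6,2)/C(10,2) = 1/3; then P = 3/9
  1 grey: C(4,1)C(6,1)/C(10,2) = 8/15; then P = 4/9
  2 grey: C(4,2)C(6,0)/C(10,2) = 2/15; then P = 5/9
P(grey from Urn B) = 19/45 ≈ 0.4222.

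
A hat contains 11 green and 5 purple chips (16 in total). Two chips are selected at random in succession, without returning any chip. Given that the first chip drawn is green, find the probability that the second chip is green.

After removing 1 green, the hat has 10 green out of 15 remaining.
P(second is green | given) = 10/15 = 2/3 ≈ 0.6667.

2/3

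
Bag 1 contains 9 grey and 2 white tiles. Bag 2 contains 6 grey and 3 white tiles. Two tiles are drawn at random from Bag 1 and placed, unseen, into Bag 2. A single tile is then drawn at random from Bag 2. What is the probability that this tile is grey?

Condition on how many of the transferred tiles are grey (from Bag 1: 9 grey of 11; then Bag 2 has 11 total).
  0 grey: C(9,0)C(2,2)/C(11,2) = 1/55; then P = 6/11
  1 grey: C(9,1)C(2,1)/C(11,2) = 18/55; then P = 7/11
  2 grey: C(9,2)C(2,0)/C(11,2) = 36/55; then P = 8/11
P(grey from Bag 2) = 84/121 ≈ 0.6942.

84/121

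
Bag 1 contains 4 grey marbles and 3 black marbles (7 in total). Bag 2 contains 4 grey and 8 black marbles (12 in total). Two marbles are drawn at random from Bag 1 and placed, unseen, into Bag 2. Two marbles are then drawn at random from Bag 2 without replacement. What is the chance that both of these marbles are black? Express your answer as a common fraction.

5/13

Condition on how many of the transferred marbles are black (from Bag 1: 3 black of 7; then Bag 2 has 14 total).
  0 black: C(3,0)C(4,2)/C(7,2) = 2/7; then P = C(8,2)/C(14,2) = 4/13
  1 black: C(3,1)C(4,1)/C(7,2) = 4/7; then P = C(9,2)/C(14,2) = 36/91
  2 black: C(3,2)C(4,0)/C(7,2) = 1/7; then P = C(10,2)/C(14,2) = 45/91
P(both black) = 5/13 ≈ 0.3846.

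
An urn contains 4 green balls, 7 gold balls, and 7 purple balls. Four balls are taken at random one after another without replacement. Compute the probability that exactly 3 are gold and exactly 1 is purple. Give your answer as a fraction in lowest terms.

Unordered draws without replacement: count favorable combinations over C(18,4).
Favorable = C(4,0) · C(7,3) · C(7,1) = 245; total = C(18,4) = 3060.
P = 245/3060 = 49/612 ≈ 0.0801.

49/612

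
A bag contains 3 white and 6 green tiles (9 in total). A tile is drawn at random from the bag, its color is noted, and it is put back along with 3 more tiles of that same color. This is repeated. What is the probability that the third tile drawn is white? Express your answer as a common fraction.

Sum over the four possibilities for the first two draws (white/not-white each), tracking how the white count and total change by +3 per draw.
P(third is white) = 1/3 ≈ 0.3333. (In a Pólya urn every draw has the same marginal probability 3/9.)

1/3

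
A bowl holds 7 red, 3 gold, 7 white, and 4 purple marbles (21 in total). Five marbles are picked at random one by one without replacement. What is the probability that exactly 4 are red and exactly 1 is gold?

Unordered draws without replacement: count favorable combinations over C(21,5).
Favorable = C(7,4) · C(3,1) · C(7,0) · C(4,0) = 105; total = C(21,5) = 20349.
P = 105/20349 = 5/969 ≈ 0.0052.

5/969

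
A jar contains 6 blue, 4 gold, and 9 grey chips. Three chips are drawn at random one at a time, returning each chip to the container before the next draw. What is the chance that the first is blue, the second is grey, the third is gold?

216/6859

Multiply the conditional probability of each draw in order, with replacement (the composition resets each draw).
P = (6/19) · (9/19) · (4/19) = 216/6859 ≈ 0.0315.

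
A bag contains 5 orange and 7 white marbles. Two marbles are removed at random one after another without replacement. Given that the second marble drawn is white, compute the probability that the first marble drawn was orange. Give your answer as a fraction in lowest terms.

5/11

P(first=orange and the second marble drawn is white) = (5/12)·(7/11) = 35/132.
P(the second marble drawn is white) = Σ over first color = 35/132 + 7/22 = 7/12.
By Bayes, P(first=orange | the second marble drawn is white) = 35/132 / 7/12 = 5/11 ≈ 0.4545.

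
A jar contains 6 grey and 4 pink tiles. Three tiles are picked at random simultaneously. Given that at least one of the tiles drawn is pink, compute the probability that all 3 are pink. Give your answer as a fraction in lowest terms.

P(all 3 pink) = C(4,3)/C(10,3) = 1/30; P(at least one pink) = 1 − C(6,3)/C(10,3) = 5/6.
Since 'all 3 pink' ⊆ 'at least one pink', P(all 3 | at least one) = 1/30 / 5/6 = 1/25 ≈ 0.0400.

1/25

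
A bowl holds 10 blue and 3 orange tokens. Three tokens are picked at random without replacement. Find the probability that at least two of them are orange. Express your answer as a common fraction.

31/286

Sum the hypergeometric tail for j = 2,…,3 orange tokens.
Favorable = C(3,2)·C(10,1) + C(3,3)·C(10,0) = 31; total = C(13,3) = 286.
P = 31/286 = 31/286 ≈ 0.1084.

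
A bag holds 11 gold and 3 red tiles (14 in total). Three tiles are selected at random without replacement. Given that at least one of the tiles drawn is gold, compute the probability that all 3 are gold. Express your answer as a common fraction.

5/11

P(all 3 gold) = C(11,3)/C(14,3) = 165/364; P(at least one gold) = 1 − C(3,3)/C(14,3) = 363/364.
Since 'all 3 gold' ⊆ 'at least one gold', P(all 3 | at least one) = 165/364 / 363/364 = 5/11 ≈ 0.4545.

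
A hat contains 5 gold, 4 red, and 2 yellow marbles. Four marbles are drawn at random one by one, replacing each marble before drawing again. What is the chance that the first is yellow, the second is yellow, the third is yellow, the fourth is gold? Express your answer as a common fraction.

Multiply the conditional probability of each draw in order, with replacement (the composition resets each draw).
P = (2/11) · (2/11) · (2/11) · (5/11) = 40/14641 ≈ 0.0027.

40/14641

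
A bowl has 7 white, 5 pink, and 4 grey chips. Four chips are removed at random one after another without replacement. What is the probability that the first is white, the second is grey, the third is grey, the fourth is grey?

1/260

Multiply the conditional probability of each draw in order, without replacement, so each draw removes one from its color and from the total.
P = (7/16) · (4/15) · (3/14) · (2/13) = 1/260 ≈ 0.0038.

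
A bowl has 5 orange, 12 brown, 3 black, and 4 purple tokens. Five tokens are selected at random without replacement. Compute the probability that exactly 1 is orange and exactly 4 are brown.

75/1288

Unordered draws without replacement: count favorable combinations over C(24,5).
Favorable = C(5,1) · C(12,4) · C(3,0) · C(4,0) = 2475; total = C(24,5) = 42504.
P = 2475/42504 = 75/1288 ≈ 0.0582.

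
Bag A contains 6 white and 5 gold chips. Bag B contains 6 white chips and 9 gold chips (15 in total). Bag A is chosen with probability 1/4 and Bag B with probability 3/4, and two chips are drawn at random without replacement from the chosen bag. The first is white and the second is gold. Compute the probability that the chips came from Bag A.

P(E | Bag A) = 3/11; P(E | Bag B) = 9/35.
P(E) = 1/4·3/11 + 3/4·9/35 = 201/770.
By Bayes' rule, P(Bag A | E) = 3/44 / 201/770 = 35/134 ≈ 0.2612.

35/134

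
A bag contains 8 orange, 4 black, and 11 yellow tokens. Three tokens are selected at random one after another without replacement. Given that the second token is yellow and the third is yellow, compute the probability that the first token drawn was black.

P(first=black and the second token is yellow and the third is yellow) = (4/23)·(11/22)·(10/21) = 20/483.
P(E) = Σ over first color = 40/483 + 20/483 + 15/161 = 5/23.
By Bayes, P(first=black | E) = 20/483 / 5/23 = 4/21 ≈ 0.1905.

4/21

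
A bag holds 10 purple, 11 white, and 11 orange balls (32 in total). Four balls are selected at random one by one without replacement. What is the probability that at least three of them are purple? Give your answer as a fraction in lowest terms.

285/3596

Sum the hypergeometric tail for j = 3,…,4 purple balls.
Favorable = C(10,3)·C(22,1) + C(10,4)·C(22,0) = 2850; total = C(32,4) = 35960.
P = 2850/35960 = 285/3596 ≈ 0.0793.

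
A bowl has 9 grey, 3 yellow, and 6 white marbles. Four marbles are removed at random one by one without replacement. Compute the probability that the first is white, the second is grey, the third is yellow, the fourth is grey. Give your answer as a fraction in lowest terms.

3/170

Multiply the conditional probability of each draw in order, without replacement, so each draw removes one from its color and from the total.
P = (6/18) · (9/17) · (3/16) · (8/15) = 3/170 ≈ 0.0176.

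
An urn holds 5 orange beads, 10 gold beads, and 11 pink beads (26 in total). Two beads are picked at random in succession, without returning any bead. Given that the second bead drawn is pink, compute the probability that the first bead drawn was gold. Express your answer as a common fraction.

P(first=gold and the second bead drawn is pink) = (10/26)·(11/25) = 11/65.
P(the second bead drawn is pink) = Σ over first color = 11/130 + 11/65 + 11/65 = 11/26.
By Bayes, P(first=gold | the second bead drawn is pink) = 11/65 / 11/26 = 2/5 ≈ 0.4000.

2/5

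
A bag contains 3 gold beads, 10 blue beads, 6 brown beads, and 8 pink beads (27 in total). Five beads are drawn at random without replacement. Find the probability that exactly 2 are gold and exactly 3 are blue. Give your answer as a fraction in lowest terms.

4/897

Unordered draws without replacement: count favorable combinations over C(27,5).
Favorable = C(3,2) · C(10,3) · C(6,0) · C(8,0) = 360; total = C(27,5) = 80730.
P = 360/80730 = 4/897 ≈ 0.0045.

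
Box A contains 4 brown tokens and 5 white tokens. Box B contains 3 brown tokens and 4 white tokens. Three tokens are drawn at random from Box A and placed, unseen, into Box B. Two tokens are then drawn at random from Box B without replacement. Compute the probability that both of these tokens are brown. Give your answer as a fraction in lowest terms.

Condition on how many of the transferred tokens are brown (from Box A: 4 brown of 9; then Box B has 10 total).
  0 brown: C(4,0)C(5,3)/C(9,3) = 5/42; then P = C(3,2)/C(10,2) = 1/15
  1 brown: C(4,1)C(5,2)/C(9,3) = 10/21; then P = C(4,2)/C(10,2) = 2/15
  2 brown: C(4,2)C(5,1)/C(9,3) = 5/14; then P = C(5,2)/C(10,2) = 2/9
  3 brown: C(4,3)C(5,0)/C(9,3) = 1/21; then P = C(6,2)/C(10,2) = 1/3
P(both brown) = 1/6 ≈ 0.1667.

1/6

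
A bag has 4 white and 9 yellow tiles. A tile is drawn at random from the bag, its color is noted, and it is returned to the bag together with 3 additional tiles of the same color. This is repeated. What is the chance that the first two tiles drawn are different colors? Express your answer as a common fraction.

9/26

Either yellow then white, or white then yellow; after the first draw the total is 16.
P = (9/13)·(4/16) + (4/13)·(9/16) = 9/26 ≈ 0.3462.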